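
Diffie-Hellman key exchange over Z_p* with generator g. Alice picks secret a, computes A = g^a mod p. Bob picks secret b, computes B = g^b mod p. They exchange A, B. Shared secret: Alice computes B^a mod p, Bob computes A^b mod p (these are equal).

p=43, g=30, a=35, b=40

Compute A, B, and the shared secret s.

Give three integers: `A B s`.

Answer: 37 14 6

Derivation:
A = 30^35 mod 43  (bits of 35 = 100011)
  bit 0 = 1: r = r^2 * 30 mod 43 = 1^2 * 30 = 1*30 = 30
  bit 1 = 0: r = r^2 mod 43 = 30^2 = 40
  bit 2 = 0: r = r^2 mod 43 = 40^2 = 9
  bit 3 = 0: r = r^2 mod 43 = 9^2 = 38
  bit 4 = 1: r = r^2 * 30 mod 43 = 38^2 * 30 = 25*30 = 19
  bit 5 = 1: r = r^2 * 30 mod 43 = 19^2 * 30 = 17*30 = 37
  -> A = 37
B = 30^40 mod 43  (bits of 40 = 101000)
  bit 0 = 1: r = r^2 * 30 mod 43 = 1^2 * 30 = 1*30 = 30
  bit 1 = 0: r = r^2 mod 43 = 30^2 = 40
  bit 2 = 1: r = r^2 * 30 mod 43 = 40^2 * 30 = 9*30 = 12
  bit 3 = 0: r = r^2 mod 43 = 12^2 = 15
  bit 4 = 0: r = r^2 mod 43 = 15^2 = 10
  bit 5 = 0: r = r^2 mod 43 = 10^2 = 14
  -> B = 14
s = B^a = 14^35 mod 43  (bits of 35 = 100011)
  bit 0 = 1: r = r^2 * 14 mod 43 = 1^2 * 14 = 1*14 = 14
  bit 1 = 0: r = r^2 mod 43 = 14^2 = 24
  bit 2 = 0: r = r^2 mod 43 = 24^2 = 17
  bit 3 = 0: r = r^2 mod 43 = 17^2 = 31
  bit 4 = 1: r = r^2 * 14 mod 43 = 31^2 * 14 = 15*14 = 38
  bit 5 = 1: r = r^2 * 14 mod 43 = 38^2 * 14 = 25*14 = 6
  -> s = B^a = 6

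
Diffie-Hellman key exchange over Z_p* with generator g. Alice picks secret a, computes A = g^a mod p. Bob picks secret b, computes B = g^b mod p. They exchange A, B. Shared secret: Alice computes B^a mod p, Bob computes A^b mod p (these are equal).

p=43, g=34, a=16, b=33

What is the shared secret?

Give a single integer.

A = 34^16 mod 43  (bits of 16 = 10000)
  bit 0 = 1: r = r^2 * 34 mod 43 = 1^2 * 34 = 1*34 = 34
  bit 1 = 0: r = r^2 mod 43 = 34^2 = 38
  bit 2 = 0: r = r^2 mod 43 = 38^2 = 25
  bit 3 = 0: r = r^2 mod 43 = 25^2 = 23
  bit 4 = 0: r = r^2 mod 43 = 23^2 = 13
  -> A = 13
B = 34^33 mod 43  (bits of 33 = 100001)
  bit 0 = 1: r = r^2 * 34 mod 43 = 1^2 * 34 = 1*34 = 34
  bit 1 = 0: r = r^2 mod 43 = 34^2 = 38
  bit 2 = 0: r = r^2 mod 43 = 38^2 = 25
  bit 3 = 0: r = r^2 mod 43 = 25^2 = 23
  bit 4 = 0: r = r^2 mod 43 = 23^2 = 13
  bit 5 = 1: r = r^2 * 34 mod 43 = 13^2 * 34 = 40*34 = 27
  -> B = 27
s = B^a = 27^16 mod 43  (bits of 16 = 10000)
  bit 0 = 1: r = r^2 * 27 mod 43 = 1^2 * 27 = 1*27 = 27
  bit 1 = 0: r = r^2 mod 43 = 27^2 = 41
  bit 2 = 0: r = r^2 mod 43 = 41^2 = 4
  bit 3 = 0: r = r^2 mod 43 = 4^2 = 16
  bit 4 = 0: r = r^2 mod 43 = 16^2 = 41
  -> s = B^a = 41

Answer: 41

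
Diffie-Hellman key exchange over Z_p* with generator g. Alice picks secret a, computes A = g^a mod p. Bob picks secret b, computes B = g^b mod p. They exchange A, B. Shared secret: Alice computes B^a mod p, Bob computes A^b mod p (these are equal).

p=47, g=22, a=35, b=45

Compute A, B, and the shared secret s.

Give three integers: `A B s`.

Answer: 5 15 19

Derivation:
A = 22^35 mod 47  (bits of 35 = 100011)
  bit 0 = 1: r = r^2 * 22 mod 47 = 1^2 * 22 = 1*22 = 22
  bit 1 = 0: r = r^2 mod 47 = 22^2 = 14
  bit 2 = 0: r = r^2 mod 47 = 14^2 = 8
  bit 3 = 0: r = r^2 mod 47 = 8^2 = 17
  bit 4 = 1: r = r^2 * 22 mod 47 = 17^2 * 22 = 7*22 = 13
  bit 5 = 1: r = r^2 * 22 mod 47 = 13^2 * 22 = 28*22 = 5
  -> A = 5
B = 22^45 mod 47  (bits of 45 = 101101)
  bit 0 = 1: r = r^2 * 22 mod 47 = 1^2 * 22 = 1*22 = 22
  bit 1 = 0: r = r^2 mod 47 = 22^2 = 14
  bit 2 = 1: r = r^2 * 22 mod 47 = 14^2 * 22 = 8*22 = 35
  bit 3 = 1: r = r^2 * 22 mod 47 = 35^2 * 22 = 3*22 = 19
  bit 4 = 0: r = r^2 mod 47 = 19^2 = 32
  bit 5 = 1: r = r^2 * 22 mod 47 = 32^2 * 22 = 37*22 = 15
  -> B = 15
s = B^a = 15^35 mod 47  (bits of 35 = 100011)
  bit 0 = 1: r = r^2 * 15 mod 47 = 1^2 * 15 = 1*15 = 15
  bit 1 = 0: r = r^2 mod 47 = 15^2 = 37
  bit 2 = 0: r = r^2 mod 47 = 37^2 = 6
  bit 3 = 0: r = r^2 mod 47 = 6^2 = 36
  bit 4 = 1: r = r^2 * 15 mod 47 = 36^2 * 15 = 27*15 = 29
  bit 5 = 1: r = r^2 * 15 mod 47 = 29^2 * 15 = 42*15 = 19
  -> s = B^a = 19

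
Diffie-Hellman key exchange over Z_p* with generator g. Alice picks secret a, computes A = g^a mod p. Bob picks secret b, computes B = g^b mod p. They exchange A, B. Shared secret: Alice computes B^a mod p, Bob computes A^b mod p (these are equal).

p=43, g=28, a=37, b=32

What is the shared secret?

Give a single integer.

Answer: 24

Derivation:
A = 28^37 mod 43  (bits of 37 = 100101)
  bit 0 = 1: r = r^2 * 28 mod 43 = 1^2 * 28 = 1*28 = 28
  bit 1 = 0: r = r^2 mod 43 = 28^2 = 10
  bit 2 = 0: r = r^2 mod 43 = 10^2 = 14
  bit 3 = 1: r = r^2 * 28 mod 43 = 14^2 * 28 = 24*28 = 27
  bit 4 = 0: r = r^2 mod 43 = 27^2 = 41
  bit 5 = 1: r = r^2 * 28 mod 43 = 41^2 * 28 = 4*28 = 26
  -> A = 26
B = 28^32 mod 43  (bits of 32 = 100000)
  bit 0 = 1: r = r^2 * 28 mod 43 = 1^2 * 28 = 1*28 = 28
  bit 1 = 0: r = r^2 mod 43 = 28^2 = 10
  bit 2 = 0: r = r^2 mod 43 = 10^2 = 14
  bit 3 = 0: r = r^2 mod 43 = 14^2 = 24
  bit 4 = 0: r = r^2 mod 43 = 24^2 = 17
  bit 5 = 0: r = r^2 mod 43 = 17^2 = 31
  -> B = 31
s = B^a = 31^37 mod 43  (bits of 37 = 100101)
  bit 0 = 1: r = r^2 * 31 mod 43 = 1^2 * 31 = 1*31 = 31
  bit 1 = 0: r = r^2 mod 43 = 31^2 = 15
  bit 2 = 0: r = r^2 mod 43 = 15^2 = 10
  bit 3 = 1: r = r^2 * 31 mod 43 = 10^2 * 31 = 14*31 = 4
  bit 4 = 0: r = r^2 mod 43 = 4^2 = 16
  bit 5 = 1: r = r^2 * 31 mod 43 = 16^2 * 31 = 41*31 = 24
  -> s = B^a = 24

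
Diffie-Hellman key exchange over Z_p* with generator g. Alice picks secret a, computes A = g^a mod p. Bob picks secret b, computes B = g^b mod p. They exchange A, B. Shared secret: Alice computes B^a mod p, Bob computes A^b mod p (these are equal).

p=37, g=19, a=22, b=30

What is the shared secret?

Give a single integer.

Answer: 10

Derivation:
A = 19^22 mod 37  (bits of 22 = 10110)
  bit 0 = 1: r = r^2 * 19 mod 37 = 1^2 * 19 = 1*19 = 19
  bit 1 = 0: r = r^2 mod 37 = 19^2 = 28
  bit 2 = 1: r = r^2 * 19 mod 37 = 28^2 * 19 = 7*19 = 22
  bit 3 = 1: r = r^2 * 19 mod 37 = 22^2 * 19 = 3*19 = 20
  bit 4 = 0: r = r^2 mod 37 = 20^2 = 30
  -> A = 30
B = 19^30 mod 37  (bits of 30 = 11110)
  bit 0 = 1: r = r^2 * 19 mod 37 = 1^2 * 19 = 1*19 = 19
  bit 1 = 1: r = r^2 * 19 mod 37 = 19^2 * 19 = 28*19 = 14
  bit 2 = 1: r = r^2 * 19 mod 37 = 14^2 * 19 = 11*19 = 24
  bit 3 = 1: r = r^2 * 19 mod 37 = 24^2 * 19 = 21*19 = 29
  bit 4 = 0: r = r^2 mod 37 = 29^2 = 27
  -> B = 27
s = B^a = 27^22 mod 37  (bits of 22 = 10110)
  bit 0 = 1: r = r^2 * 27 mod 37 = 1^2 * 27 = 1*27 = 27
  bit 1 = 0: r = r^2 mod 37 = 27^2 = 26
  bit 2 = 1: r = r^2 * 27 mod 37 = 26^2 * 27 = 10*27 = 11
  bit 3 = 1: r = r^2 * 27 mod 37 = 11^2 * 27 = 10*27 = 11
  bit 4 = 0: r = r^2 mod 37 = 11^2 = 10
  -> s = B^a = 10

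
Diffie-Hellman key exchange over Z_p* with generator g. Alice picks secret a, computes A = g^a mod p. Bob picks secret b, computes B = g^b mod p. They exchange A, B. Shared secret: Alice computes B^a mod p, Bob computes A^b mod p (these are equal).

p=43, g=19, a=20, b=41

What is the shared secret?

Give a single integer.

Answer: 24

Derivation:
A = 19^20 mod 43  (bits of 20 = 10100)
  bit 0 = 1: r = r^2 * 19 mod 43 = 1^2 * 19 = 1*19 = 19
  bit 1 = 0: r = r^2 mod 43 = 19^2 = 17
  bit 2 = 1: r = r^2 * 19 mod 43 = 17^2 * 19 = 31*19 = 30
  bit 3 = 0: r = r^2 mod 43 = 30^2 = 40
  bit 4 = 0: r = r^2 mod 43 = 40^2 = 9
  -> A = 9
B = 19^41 mod 43  (bits of 41 = 101001)
  bit 0 = 1: r = r^2 * 19 mod 43 = 1^2 * 19 = 1*19 = 19
  bit 1 = 0: r = r^2 mod 43 = 19^2 = 17
  bit 2 = 1: r = r^2 * 19 mod 43 = 17^2 * 19 = 31*19 = 30
  bit 3 = 0: r = r^2 mod 43 = 30^2 = 40
  bit 4 = 0: r = r^2 mod 43 = 40^2 = 9
  bit 5 = 1: r = r^2 * 19 mod 43 = 9^2 * 19 = 38*19 = 34
  -> B = 34
s = B^a = 34^20 mod 43  (bits of 20 = 10100)
  bit 0 = 1: r = r^2 * 34 mod 43 = 1^2 * 34 = 1*34 = 34
  bit 1 = 0: r = r^2 mod 43 = 34^2 = 38
  bit 2 = 1: r = r^2 * 34 mod 43 = 38^2 * 34 = 25*34 = 33
  bit 3 = 0: r = r^2 mod 43 = 33^2 = 14
  bit 4 = 0: r = r^2 mod 43 = 14^2 = 24
  -> s = B^a = 24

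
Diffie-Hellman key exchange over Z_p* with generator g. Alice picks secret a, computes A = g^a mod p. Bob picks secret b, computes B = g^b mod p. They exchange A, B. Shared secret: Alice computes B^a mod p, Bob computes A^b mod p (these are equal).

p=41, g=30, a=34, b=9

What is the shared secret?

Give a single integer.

A = 30^34 mod 41  (bits of 34 = 100010)
  bit 0 = 1: r = r^2 * 30 mod 41 = 1^2 * 30 = 1*30 = 30
  bit 1 = 0: r = r^2 mod 41 = 30^2 = 39
  bit 2 = 0: r = r^2 mod 41 = 39^2 = 4
  bit 3 = 0: r = r^2 mod 41 = 4^2 = 16
  bit 4 = 1: r = r^2 * 30 mod 41 = 16^2 * 30 = 10*30 = 13
  bit 5 = 0: r = r^2 mod 41 = 13^2 = 5
  -> A = 5
B = 30^9 mod 41  (bits of 9 = 1001)
  bit 0 = 1: r = r^2 * 30 mod 41 = 1^2 * 30 = 1*30 = 30
  bit 1 = 0: r = r^2 mod 41 = 30^2 = 39
  bit 2 = 0: r = r^2 mod 41 = 39^2 = 4
  bit 3 = 1: r = r^2 * 30 mod 41 = 4^2 * 30 = 16*30 = 29
  -> B = 29
s = B^a = 29^34 mod 41  (bits of 34 = 100010)
  bit 0 = 1: r = r^2 * 29 mod 41 = 1^2 * 29 = 1*29 = 29
  bit 1 = 0: r = r^2 mod 41 = 29^2 = 21
  bit 2 = 0: r = r^2 mod 41 = 21^2 = 31
  bit 3 = 0: r = r^2 mod 41 = 31^2 = 18
  bit 4 = 1: r = r^2 * 29 mod 41 = 18^2 * 29 = 37*29 = 7
  bit 5 = 0: r = r^2 mod 41 = 7^2 = 8
  -> s = B^a = 8

Answer: 8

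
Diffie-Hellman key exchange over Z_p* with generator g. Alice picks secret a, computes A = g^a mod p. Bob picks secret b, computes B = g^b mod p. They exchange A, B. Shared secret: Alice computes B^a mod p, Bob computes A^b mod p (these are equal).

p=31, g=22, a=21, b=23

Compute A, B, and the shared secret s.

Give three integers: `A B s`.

A = 22^21 mod 31  (bits of 21 = 10101)
  bit 0 = 1: r = r^2 * 22 mod 31 = 1^2 * 22 = 1*22 = 22
  bit 1 = 0: r = r^2 mod 31 = 22^2 = 19
  bit 2 = 1: r = r^2 * 22 mod 31 = 19^2 * 22 = 20*22 = 6
  bit 3 = 0: r = r^2 mod 31 = 6^2 = 5
  bit 4 = 1: r = r^2 * 22 mod 31 = 5^2 * 22 = 25*22 = 23
  -> A = 23
B = 22^23 mod 31  (bits of 23 = 10111)
  bit 0 = 1: r = r^2 * 22 mod 31 = 1^2 * 22 = 1*22 = 22
  bit 1 = 0: r = r^2 mod 31 = 22^2 = 19
  bit 2 = 1: r = r^2 * 22 mod 31 = 19^2 * 22 = 20*22 = 6
  bit 3 = 1: r = r^2 * 22 mod 31 = 6^2 * 22 = 5*22 = 17
  bit 4 = 1: r = r^2 * 22 mod 31 = 17^2 * 22 = 10*22 = 3
  -> B = 3
s = B^a = 3^21 mod 31  (bits of 21 = 10101)
  bit 0 = 1: r = r^2 * 3 mod 31 = 1^2 * 3 = 1*3 = 3
  bit 1 = 0: r = r^2 mod 31 = 3^2 = 9
  bit 2 = 1: r = r^2 * 3 mod 31 = 9^2 * 3 = 19*3 = 26
  bit 3 = 0: r = r^2 mod 31 = 26^2 = 25
  bit 4 = 1: r = r^2 * 3 mod 31 = 25^2 * 3 = 5*3 = 15
  -> s = B^a = 15

Answer: 23 3 15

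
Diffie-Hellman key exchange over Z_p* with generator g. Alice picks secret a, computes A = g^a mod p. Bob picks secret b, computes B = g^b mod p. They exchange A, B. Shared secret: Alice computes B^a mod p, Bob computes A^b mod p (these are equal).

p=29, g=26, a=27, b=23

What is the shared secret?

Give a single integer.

Answer: 18

Derivation:
A = 26^27 mod 29  (bits of 27 = 11011)
  bit 0 = 1: r = r^2 * 26 mod 29 = 1^2 * 26 = 1*26 = 26
  bit 1 = 1: r = r^2 * 26 mod 29 = 26^2 * 26 = 9*26 = 2
  bit 2 = 0: r = r^2 mod 29 = 2^2 = 4
  bit 3 = 1: r = r^2 * 26 mod 29 = 4^2 * 26 = 16*26 = 10
  bit 4 = 1: r = r^2 * 26 mod 29 = 10^2 * 26 = 13*26 = 19
  -> A = 19
B = 26^23 mod 29  (bits of 23 = 10111)
  bit 0 = 1: r = r^2 * 26 mod 29 = 1^2 * 26 = 1*26 = 26
  bit 1 = 0: r = r^2 mod 29 = 26^2 = 9
  bit 2 = 1: r = r^2 * 26 mod 29 = 9^2 * 26 = 23*26 = 18
  bit 3 = 1: r = r^2 * 26 mod 29 = 18^2 * 26 = 5*26 = 14
  bit 4 = 1: r = r^2 * 26 mod 29 = 14^2 * 26 = 22*26 = 21
  -> B = 21
s = B^a = 21^27 mod 29  (bits of 27 = 11011)
  bit 0 = 1: r = r^2 * 21 mod 29 = 1^2 * 21 = 1*21 = 21
  bit 1 = 1: r = r^2 * 21 mod 29 = 21^2 * 21 = 6*21 = 10
  bit 2 = 0: r = r^2 mod 29 = 10^2 = 13
  bit 3 = 1: r = r^2 * 21 mod 29 = 13^2 * 21 = 24*21 = 11
  bit 4 = 1: r = r^2 * 21 mod 29 = 11^2 * 21 = 5*21 = 18
  -> s = B^a = 18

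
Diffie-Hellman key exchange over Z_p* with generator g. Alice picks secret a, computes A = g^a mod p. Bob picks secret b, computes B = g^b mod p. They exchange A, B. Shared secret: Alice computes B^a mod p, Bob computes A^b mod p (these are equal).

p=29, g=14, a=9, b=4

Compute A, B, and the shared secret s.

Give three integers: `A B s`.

A = 14^9 mod 29  (bits of 9 = 1001)
  bit 0 = 1: r = r^2 * 14 mod 29 = 1^2 * 14 = 1*14 = 14
  bit 1 = 0: r = r^2 mod 29 = 14^2 = 22
  bit 2 = 0: r = r^2 mod 29 = 22^2 = 20
  bit 3 = 1: r = r^2 * 14 mod 29 = 20^2 * 14 = 23*14 = 3
  -> A = 3
B = 14^4 mod 29  (bits of 4 = 100)
  bit 0 = 1: r = r^2 * 14 mod 29 = 1^2 * 14 = 1*14 = 14
  bit 1 = 0: r = r^2 mod 29 = 14^2 = 22
  bit 2 = 0: r = r^2 mod 29 = 22^2 = 20
  -> B = 20
s = B^a = 20^9 mod 29  (bits of 9 = 1001)
  bit 0 = 1: r = r^2 * 20 mod 29 = 1^2 * 20 = 1*20 = 20
  bit 1 = 0: r = r^2 mod 29 = 20^2 = 23
  bit 2 = 0: r = r^2 mod 29 = 23^2 = 7
  bit 3 = 1: r = r^2 * 20 mod 29 = 7^2 * 20 = 20*20 = 23
  -> s = B^a = 23

Answer: 3 20 23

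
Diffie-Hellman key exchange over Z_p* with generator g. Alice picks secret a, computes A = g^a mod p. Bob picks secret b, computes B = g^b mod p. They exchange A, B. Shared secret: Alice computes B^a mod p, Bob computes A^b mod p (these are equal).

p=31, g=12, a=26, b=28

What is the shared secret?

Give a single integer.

A = 12^26 mod 31  (bits of 26 = 11010)
  bit 0 = 1: r = r^2 * 12 mod 31 = 1^2 * 12 = 1*12 = 12
  bit 1 = 1: r = r^2 * 12 mod 31 = 12^2 * 12 = 20*12 = 23
  bit 2 = 0: r = r^2 mod 31 = 23^2 = 2
  bit 3 = 1: r = r^2 * 12 mod 31 = 2^2 * 12 = 4*12 = 17
  bit 4 = 0: r = r^2 mod 31 = 17^2 = 10
  -> A = 10
B = 12^28 mod 31  (bits of 28 = 11100)
  bit 0 = 1: r = r^2 * 12 mod 31 = 1^2 * 12 = 1*12 = 12
  bit 1 = 1: r = r^2 * 12 mod 31 = 12^2 * 12 = 20*12 = 23
  bit 2 = 1: r = r^2 * 12 mod 31 = 23^2 * 12 = 2*12 = 24
  bit 3 = 0: r = r^2 mod 31 = 24^2 = 18
  bit 4 = 0: r = r^2 mod 31 = 18^2 = 14
  -> B = 14
s = B^a = 14^26 mod 31  (bits of 26 = 11010)
  bit 0 = 1: r = r^2 * 14 mod 31 = 1^2 * 14 = 1*14 = 14
  bit 1 = 1: r = r^2 * 14 mod 31 = 14^2 * 14 = 10*14 = 16
  bit 2 = 0: r = r^2 mod 31 = 16^2 = 8
  bit 3 = 1: r = r^2 * 14 mod 31 = 8^2 * 14 = 2*14 = 28
  bit 4 = 0: r = r^2 mod 31 = 28^2 = 9
  -> s = B^a = 9

Answer: 9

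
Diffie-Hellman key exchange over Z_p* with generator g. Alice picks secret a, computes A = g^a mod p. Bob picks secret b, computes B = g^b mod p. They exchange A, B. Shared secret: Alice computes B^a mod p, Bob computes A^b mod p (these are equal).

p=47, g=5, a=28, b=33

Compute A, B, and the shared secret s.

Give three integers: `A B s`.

Answer: 24 35 14

Derivation:
A = 5^28 mod 47  (bits of 28 = 11100)
  bit 0 = 1: r = r^2 * 5 mod 47 = 1^2 * 5 = 1*5 = 5
  bit 1 = 1: r = r^2 * 5 mod 47 = 5^2 * 5 = 25*5 = 31
  bit 2 = 1: r = r^2 * 5 mod 47 = 31^2 * 5 = 21*5 = 11
  bit 3 = 0: r = r^2 mod 47 = 11^2 = 27
  bit 4 = 0: r = r^2 mod 47 = 27^2 = 24
  -> A = 24
B = 5^33 mod 47  (bits of 33 = 100001)
  bit 0 = 1: r = r^2 * 5 mod 47 = 1^2 * 5 = 1*5 = 5
  bit 1 = 0: r = r^2 mod 47 = 5^2 = 25
  bit 2 = 0: r = r^2 mod 47 = 25^2 = 14
  bit 3 = 0: r = r^2 mod 47 = 14^2 = 8
  bit 4 = 0: r = r^2 mod 47 = 8^2 = 17
  bit 5 = 1: r = r^2 * 5 mod 47 = 17^2 * 5 = 7*5 = 35
  -> B = 35
s = B^a = 35^28 mod 47  (bits of 28 = 11100)
  bit 0 = 1: r = r^2 * 35 mod 47 = 1^2 * 35 = 1*35 = 35
  bit 1 = 1: r = r^2 * 35 mod 47 = 35^2 * 35 = 3*35 = 11
  bit 2 = 1: r = r^2 * 35 mod 47 = 11^2 * 35 = 27*35 = 5
  bit 3 = 0: r = r^2 mod 47 = 5^2 = 25
  bit 4 = 0: r = r^2 mod 47 = 25^2 = 14
  -> s = B^a = 14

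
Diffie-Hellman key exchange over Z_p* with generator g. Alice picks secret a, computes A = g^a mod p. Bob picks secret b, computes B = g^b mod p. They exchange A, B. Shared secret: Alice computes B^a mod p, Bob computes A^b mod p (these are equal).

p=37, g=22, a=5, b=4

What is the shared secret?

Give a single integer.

A = 22^5 mod 37  (bits of 5 = 101)
  bit 0 = 1: r = r^2 * 22 mod 37 = 1^2 * 22 = 1*22 = 22
  bit 1 = 0: r = r^2 mod 37 = 22^2 = 3
  bit 2 = 1: r = r^2 * 22 mod 37 = 3^2 * 22 = 9*22 = 13
  -> A = 13
B = 22^4 mod 37  (bits of 4 = 100)
  bit 0 = 1: r = r^2 * 22 mod 37 = 1^2 * 22 = 1*22 = 22
  bit 1 = 0: r = r^2 mod 37 = 22^2 = 3
  bit 2 = 0: r = r^2 mod 37 = 3^2 = 9
  -> B = 9
s = B^a = 9^5 mod 37  (bits of 5 = 101)
  bit 0 = 1: r = r^2 * 9 mod 37 = 1^2 * 9 = 1*9 = 9
  bit 1 = 0: r = r^2 mod 37 = 9^2 = 7
  bit 2 = 1: r = r^2 * 9 mod 37 = 7^2 * 9 = 12*9 = 34
  -> s = B^a = 34

Answer: 34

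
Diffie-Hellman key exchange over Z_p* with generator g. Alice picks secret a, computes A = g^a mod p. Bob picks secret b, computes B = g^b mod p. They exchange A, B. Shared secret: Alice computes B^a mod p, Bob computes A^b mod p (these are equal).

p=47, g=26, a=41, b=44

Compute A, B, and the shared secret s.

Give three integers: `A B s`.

A = 26^41 mod 47  (bits of 41 = 101001)
  bit 0 = 1: r = r^2 * 26 mod 47 = 1^2 * 26 = 1*26 = 26
  bit 1 = 0: r = r^2 mod 47 = 26^2 = 18
  bit 2 = 1: r = r^2 * 26 mod 47 = 18^2 * 26 = 42*26 = 11
  bit 3 = 0: r = r^2 mod 47 = 11^2 = 27
  bit 4 = 0: r = r^2 mod 47 = 27^2 = 24
  bit 5 = 1: r = r^2 * 26 mod 47 = 24^2 * 26 = 12*26 = 30
  -> A = 30
B = 26^44 mod 47  (bits of 44 = 101100)
  bit 0 = 1: r = r^2 * 26 mod 47 = 1^2 * 26 = 1*26 = 26
  bit 1 = 0: r = r^2 mod 47 = 26^2 = 18
  bit 2 = 1: r = r^2 * 26 mod 47 = 18^2 * 26 = 42*26 = 11
  bit 3 = 1: r = r^2 * 26 mod 47 = 11^2 * 26 = 27*26 = 44
  bit 4 = 0: r = r^2 mod 47 = 44^2 = 9
  bit 5 = 0: r = r^2 mod 47 = 9^2 = 34
  -> B = 34
s = B^a = 34^41 mod 47  (bits of 41 = 101001)
  bit 0 = 1: r = r^2 * 34 mod 47 = 1^2 * 34 = 1*34 = 34
  bit 1 = 0: r = r^2 mod 47 = 34^2 = 28
  bit 2 = 1: r = r^2 * 34 mod 47 = 28^2 * 34 = 32*34 = 7
  bit 3 = 0: r = r^2 mod 47 = 7^2 = 2
  bit 4 = 0: r = r^2 mod 47 = 2^2 = 4
  bit 5 = 1: r = r^2 * 34 mod 47 = 4^2 * 34 = 16*34 = 27
  -> s = B^a = 27

Answer: 30 34 27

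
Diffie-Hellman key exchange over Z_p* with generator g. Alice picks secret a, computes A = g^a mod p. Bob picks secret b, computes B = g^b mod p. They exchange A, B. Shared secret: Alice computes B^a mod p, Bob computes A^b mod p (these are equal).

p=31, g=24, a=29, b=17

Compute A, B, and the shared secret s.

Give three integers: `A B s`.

A = 24^29 mod 31  (bits of 29 = 11101)
  bit 0 = 1: r = r^2 * 24 mod 31 = 1^2 * 24 = 1*24 = 24
  bit 1 = 1: r = r^2 * 24 mod 31 = 24^2 * 24 = 18*24 = 29
  bit 2 = 1: r = r^2 * 24 mod 31 = 29^2 * 24 = 4*24 = 3
  bit 3 = 0: r = r^2 mod 31 = 3^2 = 9
  bit 4 = 1: r = r^2 * 24 mod 31 = 9^2 * 24 = 19*24 = 22
  -> A = 22
B = 24^17 mod 31  (bits of 17 = 10001)
  bit 0 = 1: r = r^2 * 24 mod 31 = 1^2 * 24 = 1*24 = 24
  bit 1 = 0: r = r^2 mod 31 = 24^2 = 18
  bit 2 = 0: r = r^2 mod 31 = 18^2 = 14
  bit 3 = 0: r = r^2 mod 31 = 14^2 = 10
  bit 4 = 1: r = r^2 * 24 mod 31 = 10^2 * 24 = 7*24 = 13
  -> B = 13
s = B^a = 13^29 mod 31  (bits of 29 = 11101)
  bit 0 = 1: r = r^2 * 13 mod 31 = 1^2 * 13 = 1*13 = 13
  bit 1 = 1: r = r^2 * 13 mod 31 = 13^2 * 13 = 14*13 = 27
  bit 2 = 1: r = r^2 * 13 mod 31 = 27^2 * 13 = 16*13 = 22
  bit 3 = 0: r = r^2 mod 31 = 22^2 = 19
  bit 4 = 1: r = r^2 * 13 mod 31 = 19^2 * 13 = 20*13 = 12
  -> s = B^a = 12

Answer: 22 13 12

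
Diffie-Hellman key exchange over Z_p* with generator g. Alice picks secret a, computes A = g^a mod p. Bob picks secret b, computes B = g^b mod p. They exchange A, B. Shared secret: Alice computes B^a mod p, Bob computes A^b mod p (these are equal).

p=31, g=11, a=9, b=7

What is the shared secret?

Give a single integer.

Answer: 29

Derivation:
A = 11^9 mod 31  (bits of 9 = 1001)
  bit 0 = 1: r = r^2 * 11 mod 31 = 1^2 * 11 = 1*11 = 11
  bit 1 = 0: r = r^2 mod 31 = 11^2 = 28
  bit 2 = 0: r = r^2 mod 31 = 28^2 = 9
  bit 3 = 1: r = r^2 * 11 mod 31 = 9^2 * 11 = 19*11 = 23
  -> A = 23
B = 11^7 mod 31  (bits of 7 = 111)
  bit 0 = 1: r = r^2 * 11 mod 31 = 1^2 * 11 = 1*11 = 11
  bit 1 = 1: r = r^2 * 11 mod 31 = 11^2 * 11 = 28*11 = 29
  bit 2 = 1: r = r^2 * 11 mod 31 = 29^2 * 11 = 4*11 = 13
  -> B = 13
s = B^a = 13^9 mod 31  (bits of 9 = 1001)
  bit 0 = 1: r = r^2 * 13 mod 31 = 1^2 * 13 = 1*13 = 13
  bit 1 = 0: r = r^2 mod 31 = 13^2 = 14
  bit 2 = 0: r = r^2 mod 31 = 14^2 = 10
  bit 3 = 1: r = r^2 * 13 mod 31 = 10^2 * 13 = 7*13 = 29
  -> s = B^a = 29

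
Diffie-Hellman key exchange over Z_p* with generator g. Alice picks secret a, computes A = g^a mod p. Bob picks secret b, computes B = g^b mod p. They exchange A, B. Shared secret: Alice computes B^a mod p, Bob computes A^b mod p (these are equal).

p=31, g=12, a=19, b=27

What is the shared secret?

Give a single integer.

A = 12^19 mod 31  (bits of 19 = 10011)
  bit 0 = 1: r = r^2 * 12 mod 31 = 1^2 * 12 = 1*12 = 12
  bit 1 = 0: r = r^2 mod 31 = 12^2 = 20
  bit 2 = 0: r = r^2 mod 31 = 20^2 = 28
  bit 3 = 1: r = r^2 * 12 mod 31 = 28^2 * 12 = 9*12 = 15
  bit 4 = 1: r = r^2 * 12 mod 31 = 15^2 * 12 = 8*12 = 3
  -> A = 3
B = 12^27 mod 31  (bits of 27 = 11011)
  bit 0 = 1: r = r^2 * 12 mod 31 = 1^2 * 12 = 1*12 = 12
  bit 1 = 1: r = r^2 * 12 mod 31 = 12^2 * 12 = 20*12 = 23
  bit 2 = 0: r = r^2 mod 31 = 23^2 = 2
  bit 3 = 1: r = r^2 * 12 mod 31 = 2^2 * 12 = 4*12 = 17
  bit 4 = 1: r = r^2 * 12 mod 31 = 17^2 * 12 = 10*12 = 27
  -> B = 27
s = B^a = 27^19 mod 31  (bits of 19 = 10011)
  bit 0 = 1: r = r^2 * 27 mod 31 = 1^2 * 27 = 1*27 = 27
  bit 1 = 0: r = r^2 mod 31 = 27^2 = 16
  bit 2 = 0: r = r^2 mod 31 = 16^2 = 8
  bit 3 = 1: r = r^2 * 27 mod 31 = 8^2 * 27 = 2*27 = 23
  bit 4 = 1: r = r^2 * 27 mod 31 = 23^2 * 27 = 2*27 = 23
  -> s = B^a = 23

Answer: 23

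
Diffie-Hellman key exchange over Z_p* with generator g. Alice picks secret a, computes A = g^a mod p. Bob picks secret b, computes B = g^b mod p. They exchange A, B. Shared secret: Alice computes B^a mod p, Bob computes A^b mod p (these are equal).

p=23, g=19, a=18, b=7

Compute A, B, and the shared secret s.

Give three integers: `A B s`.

A = 19^18 mod 23  (bits of 18 = 10010)
  bit 0 = 1: r = r^2 * 19 mod 23 = 1^2 * 19 = 1*19 = 19
  bit 1 = 0: r = r^2 mod 23 = 19^2 = 16
  bit 2 = 0: r = r^2 mod 23 = 16^2 = 3
  bit 3 = 1: r = r^2 * 19 mod 23 = 3^2 * 19 = 9*19 = 10
  bit 4 = 0: r = r^2 mod 23 = 10^2 = 8
  -> A = 8
B = 19^7 mod 23  (bits of 7 = 111)
  bit 0 = 1: r = r^2 * 19 mod 23 = 1^2 * 19 = 1*19 = 19
  bit 1 = 1: r = r^2 * 19 mod 23 = 19^2 * 19 = 16*19 = 5
  bit 2 = 1: r = r^2 * 19 mod 23 = 5^2 * 19 = 2*19 = 15
  -> B = 15
s = B^a = 15^18 mod 23  (bits of 18 = 10010)
  bit 0 = 1: r = r^2 * 15 mod 23 = 1^2 * 15 = 1*15 = 15
  bit 1 = 0: r = r^2 mod 23 = 15^2 = 18
  bit 2 = 0: r = r^2 mod 23 = 18^2 = 2
  bit 3 = 1: r = r^2 * 15 mod 23 = 2^2 * 15 = 4*15 = 14
  bit 4 = 0: r = r^2 mod 23 = 14^2 = 12
  -> s = B^a = 12

Answer: 8 15 12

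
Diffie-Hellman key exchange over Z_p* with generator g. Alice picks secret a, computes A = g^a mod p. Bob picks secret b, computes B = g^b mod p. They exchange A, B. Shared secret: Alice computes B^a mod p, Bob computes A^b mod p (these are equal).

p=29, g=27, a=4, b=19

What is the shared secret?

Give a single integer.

A = 27^4 mod 29  (bits of 4 = 100)
  bit 0 = 1: r = r^2 * 27 mod 29 = 1^2 * 27 = 1*27 = 27
  bit 1 = 0: r = r^2 mod 29 = 27^2 = 4
  bit 2 = 0: r = r^2 mod 29 = 4^2 = 16
  -> A = 16
B = 27^19 mod 29  (bits of 19 = 10011)
  bit 0 = 1: r = r^2 * 27 mod 29 = 1^2 * 27 = 1*27 = 27
  bit 1 = 0: r = r^2 mod 29 = 27^2 = 4
  bit 2 = 0: r = r^2 mod 29 = 4^2 = 16
  bit 3 = 1: r = r^2 * 27 mod 29 = 16^2 * 27 = 24*27 = 10
  bit 4 = 1: r = r^2 * 27 mod 29 = 10^2 * 27 = 13*27 = 3
  -> B = 3
s = B^a = 3^4 mod 29  (bits of 4 = 100)
  bit 0 = 1: r = r^2 * 3 mod 29 = 1^2 * 3 = 1*3 = 3
  bit 1 = 0: r = r^2 mod 29 = 3^2 = 9
  bit 2 = 0: r = r^2 mod 29 = 9^2 = 23
  -> s = B^a = 23

Answer: 23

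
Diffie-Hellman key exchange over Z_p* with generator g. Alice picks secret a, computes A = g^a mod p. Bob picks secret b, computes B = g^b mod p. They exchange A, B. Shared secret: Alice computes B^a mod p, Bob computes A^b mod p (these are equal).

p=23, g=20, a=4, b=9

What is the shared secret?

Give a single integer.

Answer: 4

Derivation:
A = 20^4 mod 23  (bits of 4 = 100)
  bit 0 = 1: r = r^2 * 20 mod 23 = 1^2 * 20 = 1*20 = 20
  bit 1 = 0: r = r^2 mod 23 = 20^2 = 9
  bit 2 = 0: r = r^2 mod 23 = 9^2 = 12
  -> A = 12
B = 20^9 mod 23  (bits of 9 = 1001)
  bit 0 = 1: r = r^2 * 20 mod 23 = 1^2 * 20 = 1*20 = 20
  bit 1 = 0: r = r^2 mod 23 = 20^2 = 9
  bit 2 = 0: r = r^2 mod 23 = 9^2 = 12
  bit 3 = 1: r = r^2 * 20 mod 23 = 12^2 * 20 = 6*20 = 5
  -> B = 5
s = B^a = 5^4 mod 23  (bits of 4 = 100)
  bit 0 = 1: r = r^2 * 5 mod 23 = 1^2 * 5 = 1*5 = 5
  bit 1 = 0: r = r^2 mod 23 = 5^2 = 2
  bit 2 = 0: r = r^2 mod 23 = 2^2 = 4
  -> s = B^a = 4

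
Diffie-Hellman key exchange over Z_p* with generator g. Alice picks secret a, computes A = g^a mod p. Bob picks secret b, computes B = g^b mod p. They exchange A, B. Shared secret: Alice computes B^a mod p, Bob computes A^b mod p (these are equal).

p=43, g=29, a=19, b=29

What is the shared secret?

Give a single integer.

Answer: 20

Derivation:
A = 29^19 mod 43  (bits of 19 = 10011)
  bit 0 = 1: r = r^2 * 29 mod 43 = 1^2 * 29 = 1*29 = 29
  bit 1 = 0: r = r^2 mod 43 = 29^2 = 24
  bit 2 = 0: r = r^2 mod 43 = 24^2 = 17
  bit 3 = 1: r = r^2 * 29 mod 43 = 17^2 * 29 = 31*29 = 39
  bit 4 = 1: r = r^2 * 29 mod 43 = 39^2 * 29 = 16*29 = 34
  -> A = 34
B = 29^29 mod 43  (bits of 29 = 11101)
  bit 0 = 1: r = r^2 * 29 mod 43 = 1^2 * 29 = 1*29 = 29
  bit 1 = 1: r = r^2 * 29 mod 43 = 29^2 * 29 = 24*29 = 8
  bit 2 = 1: r = r^2 * 29 mod 43 = 8^2 * 29 = 21*29 = 7
  bit 3 = 0: r = r^2 mod 43 = 7^2 = 6
  bit 4 = 1: r = r^2 * 29 mod 43 = 6^2 * 29 = 36*29 = 12
  -> B = 12
s = B^a = 12^19 mod 43  (bits of 19 = 10011)
  bit 0 = 1: r = r^2 * 12 mod 43 = 1^2 * 12 = 1*12 = 12
  bit 1 = 0: r = r^2 mod 43 = 12^2 = 15
  bit 2 = 0: r = r^2 mod 43 = 15^2 = 10
  bit 3 = 1: r = r^2 * 12 mod 43 = 10^2 * 12 = 14*12 = 39
  bit 4 = 1: r = r^2 * 12 mod 43 = 39^2 * 12 = 16*12 = 20
  -> s = B^a = 20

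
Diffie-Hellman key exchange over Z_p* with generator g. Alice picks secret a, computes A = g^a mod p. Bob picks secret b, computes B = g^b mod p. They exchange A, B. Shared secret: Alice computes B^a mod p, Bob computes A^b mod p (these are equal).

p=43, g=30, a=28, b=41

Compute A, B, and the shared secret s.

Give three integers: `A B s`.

A = 30^28 mod 43  (bits of 28 = 11100)
  bit 0 = 1: r = r^2 * 30 mod 43 = 1^2 * 30 = 1*30 = 30
  bit 1 = 1: r = r^2 * 30 mod 43 = 30^2 * 30 = 40*30 = 39
  bit 2 = 1: r = r^2 * 30 mod 43 = 39^2 * 30 = 16*30 = 7
  bit 3 = 0: r = r^2 mod 43 = 7^2 = 6
  bit 4 = 0: r = r^2 mod 43 = 6^2 = 36
  -> A = 36
B = 30^41 mod 43  (bits of 41 = 101001)
  bit 0 = 1: r = r^2 * 30 mod 43 = 1^2 * 30 = 1*30 = 30
  bit 1 = 0: r = r^2 mod 43 = 30^2 = 40
  bit 2 = 1: r = r^2 * 30 mod 43 = 40^2 * 30 = 9*30 = 12
  bit 3 = 0: r = r^2 mod 43 = 12^2 = 15
  bit 4 = 0: r = r^2 mod 43 = 15^2 = 10
  bit 5 = 1: r = r^2 * 30 mod 43 = 10^2 * 30 = 14*30 = 33
  -> B = 33
s = B^a = 33^28 mod 43  (bits of 28 = 11100)
  bit 0 = 1: r = r^2 * 33 mod 43 = 1^2 * 33 = 1*33 = 33
  bit 1 = 1: r = r^2 * 33 mod 43 = 33^2 * 33 = 14*33 = 32
  bit 2 = 1: r = r^2 * 33 mod 43 = 32^2 * 33 = 35*33 = 37
  bit 3 = 0: r = r^2 mod 43 = 37^2 = 36
  bit 4 = 0: r = r^2 mod 43 = 36^2 = 6
  -> s = B^a = 6

Answer: 36 33 6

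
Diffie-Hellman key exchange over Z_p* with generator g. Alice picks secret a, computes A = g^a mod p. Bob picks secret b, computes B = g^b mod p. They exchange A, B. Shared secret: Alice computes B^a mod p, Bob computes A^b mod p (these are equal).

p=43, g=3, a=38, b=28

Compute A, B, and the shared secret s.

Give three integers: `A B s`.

Answer: 17 6 36

Derivation:
A = 3^38 mod 43  (bits of 38 = 100110)
  bit 0 = 1: r = r^2 * 3 mod 43 = 1^2 * 3 = 1*3 = 3
  bit 1 = 0: r = r^2 mod 43 = 3^2 = 9
  bit 2 = 0: r = r^2 mod 43 = 9^2 = 38
  bit 3 = 1: r = r^2 * 3 mod 43 = 38^2 * 3 = 25*3 = 32
  bit 4 = 1: r = r^2 * 3 mod 43 = 32^2 * 3 = 35*3 = 19
  bit 5 = 0: r = r^2 mod 43 = 19^2 = 17
  -> A = 17
B = 3^28 mod 43  (bits of 28 = 11100)
  bit 0 = 1: r = r^2 * 3 mod 43 = 1^2 * 3 = 1*3 = 3
  bit 1 = 1: r = r^2 * 3 mod 43 = 3^2 * 3 = 9*3 = 27
  bit 2 = 1: r = r^2 * 3 mod 43 = 27^2 * 3 = 41*3 = 37
  bit 3 = 0: r = r^2 mod 43 = 37^2 = 36
  bit 4 = 0: r = r^2 mod 43 = 36^2 = 6
  -> B = 6
s = B^a = 6^38 mod 43  (bits of 38 = 100110)
  bit 0 = 1: r = r^2 * 6 mod 43 = 1^2 * 6 = 1*6 = 6
  bit 1 = 0: r = r^2 mod 43 = 6^2 = 36
  bit 2 = 0: r = r^2 mod 43 = 36^2 = 6
  bit 3 = 1: r = r^2 * 6 mod 43 = 6^2 * 6 = 36*6 = 1
  bit 4 = 1: r = r^2 * 6 mod 43 = 1^2 * 6 = 1*6 = 6
  bit 5 = 0: r = r^2 mod 43 = 6^2 = 36
  -> s = B^a = 36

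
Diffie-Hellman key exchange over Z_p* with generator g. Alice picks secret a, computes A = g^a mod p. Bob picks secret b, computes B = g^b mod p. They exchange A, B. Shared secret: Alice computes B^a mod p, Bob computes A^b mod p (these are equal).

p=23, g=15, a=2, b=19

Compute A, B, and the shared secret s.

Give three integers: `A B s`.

A = 15^2 mod 23  (bits of 2 = 10)
  bit 0 = 1: r = r^2 * 15 mod 23 = 1^2 * 15 = 1*15 = 15
  bit 1 = 0: r = r^2 mod 23 = 15^2 = 18
  -> A = 18
B = 15^19 mod 23  (bits of 19 = 10011)
  bit 0 = 1: r = r^2 * 15 mod 23 = 1^2 * 15 = 1*15 = 15
  bit 1 = 0: r = r^2 mod 23 = 15^2 = 18
  bit 2 = 0: r = r^2 mod 23 = 18^2 = 2
  bit 3 = 1: r = r^2 * 15 mod 23 = 2^2 * 15 = 4*15 = 14
  bit 4 = 1: r = r^2 * 15 mod 23 = 14^2 * 15 = 12*15 = 19
  -> B = 19
s = B^a = 19^2 mod 23  (bits of 2 = 10)
  bit 0 = 1: r = r^2 * 19 mod 23 = 1^2 * 19 = 1*19 = 19
  bit 1 = 0: r = r^2 mod 23 = 19^2 = 16
  -> s = B^a = 16

Answer: 18 19 16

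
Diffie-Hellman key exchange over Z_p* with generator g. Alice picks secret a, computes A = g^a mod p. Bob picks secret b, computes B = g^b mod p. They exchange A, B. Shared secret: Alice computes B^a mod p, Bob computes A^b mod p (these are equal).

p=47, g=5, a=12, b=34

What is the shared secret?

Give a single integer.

Answer: 9

Derivation:
A = 5^12 mod 47  (bits of 12 = 1100)
  bit 0 = 1: r = r^2 * 5 mod 47 = 1^2 * 5 = 1*5 = 5
  bit 1 = 1: r = r^2 * 5 mod 47 = 5^2 * 5 = 25*5 = 31
  bit 2 = 0: r = r^2 mod 47 = 31^2 = 21
  bit 3 = 0: r = r^2 mod 47 = 21^2 = 18
  -> A = 18
B = 5^34 mod 47  (bits of 34 = 100010)
  bit 0 = 1: r = r^2 * 5 mod 47 = 1^2 * 5 = 1*5 = 5
  bit 1 = 0: r = r^2 mod 47 = 5^2 = 25
  bit 2 = 0: r = r^2 mod 47 = 25^2 = 14
  bit 3 = 0: r = r^2 mod 47 = 14^2 = 8
  bit 4 = 1: r = r^2 * 5 mod 47 = 8^2 * 5 = 17*5 = 38
  bit 5 = 0: r = r^2 mod 47 = 38^2 = 34
  -> B = 34
s = B^a = 34^12 mod 47  (bits of 12 = 1100)
  bit 0 = 1: r = r^2 * 34 mod 47 = 1^2 * 34 = 1*34 = 34
  bit 1 = 1: r = r^2 * 34 mod 47 = 34^2 * 34 = 28*34 = 12
  bit 2 = 0: r = r^2 mod 47 = 12^2 = 3
  bit 3 = 0: r = r^2 mod 47 = 3^2 = 9
  -> s = B^a = 9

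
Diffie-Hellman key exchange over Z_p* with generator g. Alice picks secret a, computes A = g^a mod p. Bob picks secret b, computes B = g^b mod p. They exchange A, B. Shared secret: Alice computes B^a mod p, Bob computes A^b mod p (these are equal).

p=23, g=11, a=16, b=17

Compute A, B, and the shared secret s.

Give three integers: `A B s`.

Answer: 18 14 8

Derivation:
A = 11^16 mod 23  (bits of 16 = 10000)
  bit 0 = 1: r = r^2 * 11 mod 23 = 1^2 * 11 = 1*11 = 11
  bit 1 = 0: r = r^2 mod 23 = 11^2 = 6
  bit 2 = 0: r = r^2 mod 23 = 6^2 = 13
  bit 3 = 0: r = r^2 mod 23 = 13^2 = 8
  bit 4 = 0: r = r^2 mod 23 = 8^2 = 18
  -> A = 18
B = 11^17 mod 23  (bits of 17 = 10001)
  bit 0 = 1: r = r^2 * 11 mod 23 = 1^2 * 11 = 1*11 = 11
  bit 1 = 0: r = r^2 mod 23 = 11^2 = 6
  bit 2 = 0: r = r^2 mod 23 = 6^2 = 13
  bit 3 = 0: r = r^2 mod 23 = 13^2 = 8
  bit 4 = 1: r = r^2 * 11 mod 23 = 8^2 * 11 = 18*11 = 14
  -> B = 14
s = B^a = 14^16 mod 23  (bits of 16 = 10000)
  bit 0 = 1: r = r^2 * 14 mod 23 = 1^2 * 14 = 1*14 = 14
  bit 1 = 0: r = r^2 mod 23 = 14^2 = 12
  bit 2 = 0: r = r^2 mod 23 = 12^2 = 6
  bit 3 = 0: r = r^2 mod 23 = 6^2 = 13
  bit 4 = 0: r = r^2 mod 23 = 13^2 = 8
  -> s = B^a = 8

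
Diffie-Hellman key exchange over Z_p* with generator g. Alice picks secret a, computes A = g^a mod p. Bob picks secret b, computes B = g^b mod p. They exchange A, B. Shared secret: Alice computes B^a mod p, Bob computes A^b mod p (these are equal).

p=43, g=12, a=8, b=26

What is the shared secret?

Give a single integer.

A = 12^8 mod 43  (bits of 8 = 1000)
  bit 0 = 1: r = r^2 * 12 mod 43 = 1^2 * 12 = 1*12 = 12
  bit 1 = 0: r = r^2 mod 43 = 12^2 = 15
  bit 2 = 0: r = r^2 mod 43 = 15^2 = 10
  bit 3 = 0: r = r^2 mod 43 = 10^2 = 14
  -> A = 14
B = 12^26 mod 43  (bits of 26 = 11010)
  bit 0 = 1: r = r^2 * 12 mod 43 = 1^2 * 12 = 1*12 = 12
  bit 1 = 1: r = r^2 * 12 mod 43 = 12^2 * 12 = 15*12 = 8
  bit 2 = 0: r = r^2 mod 43 = 8^2 = 21
  bit 3 = 1: r = r^2 * 12 mod 43 = 21^2 * 12 = 11*12 = 3
  bit 4 = 0: r = r^2 mod 43 = 3^2 = 9
  -> B = 9
s = B^a = 9^8 mod 43  (bits of 8 = 1000)
  bit 0 = 1: r = r^2 * 9 mod 43 = 1^2 * 9 = 1*9 = 9
  bit 1 = 0: r = r^2 mod 43 = 9^2 = 38
  bit 2 = 0: r = r^2 mod 43 = 38^2 = 25
  bit 3 = 0: r = r^2 mod 43 = 25^2 = 23
  -> s = B^a = 23

Answer: 23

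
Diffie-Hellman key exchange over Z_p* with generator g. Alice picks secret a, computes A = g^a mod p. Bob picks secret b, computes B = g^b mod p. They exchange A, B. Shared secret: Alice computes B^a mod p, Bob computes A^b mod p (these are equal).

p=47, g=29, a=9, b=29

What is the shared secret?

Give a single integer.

A = 29^9 mod 47  (bits of 9 = 1001)
  bit 0 = 1: r = r^2 * 29 mod 47 = 1^2 * 29 = 1*29 = 29
  bit 1 = 0: r = r^2 mod 47 = 29^2 = 42
  bit 2 = 0: r = r^2 mod 47 = 42^2 = 25
  bit 3 = 1: r = r^2 * 29 mod 47 = 25^2 * 29 = 14*29 = 30
  -> A = 30
B = 29^29 mod 47  (bits of 29 = 11101)
  bit 0 = 1: r = r^2 * 29 mod 47 = 1^2 * 29 = 1*29 = 29
  bit 1 = 1: r = r^2 * 29 mod 47 = 29^2 * 29 = 42*29 = 43
  bit 2 = 1: r = r^2 * 29 mod 47 = 43^2 * 29 = 16*29 = 41
  bit 3 = 0: r = r^2 mod 47 = 41^2 = 36
  bit 4 = 1: r = r^2 * 29 mod 47 = 36^2 * 29 = 27*29 = 31
  -> B = 31
s = B^a = 31^9 mod 47  (bits of 9 = 1001)
  bit 0 = 1: r = r^2 * 31 mod 47 = 1^2 * 31 = 1*31 = 31
  bit 1 = 0: r = r^2 mod 47 = 31^2 = 21
  bit 2 = 0: r = r^2 mod 47 = 21^2 = 18
  bit 3 = 1: r = r^2 * 31 mod 47 = 18^2 * 31 = 42*31 = 33
  -> s = B^a = 33

Answer: 33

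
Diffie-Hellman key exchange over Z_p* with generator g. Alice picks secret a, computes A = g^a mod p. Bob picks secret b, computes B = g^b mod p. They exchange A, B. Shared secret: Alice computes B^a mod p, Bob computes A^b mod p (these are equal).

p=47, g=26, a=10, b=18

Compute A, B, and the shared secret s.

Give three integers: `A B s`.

Answer: 27 17 28

Derivation:
A = 26^10 mod 47  (bits of 10 = 1010)
  bit 0 = 1: r = r^2 * 26 mod 47 = 1^2 * 26 = 1*26 = 26
  bit 1 = 0: r = r^2 mod 47 = 26^2 = 18
  bit 2 = 1: r = r^2 * 26 mod 47 = 18^2 * 26 = 42*26 = 11
  bit 3 = 0: r = r^2 mod 47 = 11^2 = 27
  -> A = 27
B = 26^18 mod 47  (bits of 18 = 10010)
  bit 0 = 1: r = r^2 * 26 mod 47 = 1^2 * 26 = 1*26 = 26
  bit 1 = 0: r = r^2 mod 47 = 26^2 = 18
  bit 2 = 0: r = r^2 mod 47 = 18^2 = 42
  bit 3 = 1: r = r^2 * 26 mod 47 = 42^2 * 26 = 25*26 = 39
  bit 4 = 0: r = r^2 mod 47 = 39^2 = 17
  -> B = 17
s = B^a = 17^10 mod 47  (bits of 10 = 1010)
  bit 0 = 1: r = r^2 * 17 mod 47 = 1^2 * 17 = 1*17 = 17
  bit 1 = 0: r = r^2 mod 47 = 17^2 = 7
  bit 2 = 1: r = r^2 * 17 mod 47 = 7^2 * 17 = 2*17 = 34
  bit 3 = 0: r = r^2 mod 47 = 34^2 = 28
  -> s = B^a = 28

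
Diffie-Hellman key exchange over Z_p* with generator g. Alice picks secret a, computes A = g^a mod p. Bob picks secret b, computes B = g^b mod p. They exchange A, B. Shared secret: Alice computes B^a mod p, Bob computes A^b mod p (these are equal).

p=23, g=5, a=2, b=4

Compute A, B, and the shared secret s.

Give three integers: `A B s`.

A = 5^2 mod 23  (bits of 2 = 10)
  bit 0 = 1: r = r^2 * 5 mod 23 = 1^2 * 5 = 1*5 = 5
  bit 1 = 0: r = r^2 mod 23 = 5^2 = 2
  -> A = 2
B = 5^4 mod 23  (bits of 4 = 100)
  bit 0 = 1: r = r^2 * 5 mod 23 = 1^2 * 5 = 1*5 = 5
  bit 1 = 0: r = r^2 mod 23 = 5^2 = 2
  bit 2 = 0: r = r^2 mod 23 = 2^2 = 4
  -> B = 4
s = B^a = 4^2 mod 23  (bits of 2 = 10)
  bit 0 = 1: r = r^2 * 4 mod 23 = 1^2 * 4 = 1*4 = 4
  bit 1 = 0: r = r^2 mod 23 = 4^2 = 16
  -> s = B^a = 16

Answer: 2 4 16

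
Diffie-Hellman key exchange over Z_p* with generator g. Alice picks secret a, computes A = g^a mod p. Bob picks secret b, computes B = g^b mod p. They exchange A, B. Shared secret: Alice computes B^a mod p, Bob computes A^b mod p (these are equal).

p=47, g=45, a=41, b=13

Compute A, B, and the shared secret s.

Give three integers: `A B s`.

Answer: 22 33 31

Derivation:
A = 45^41 mod 47  (bits of 41 = 101001)
  bit 0 = 1: r = r^2 * 45 mod 47 = 1^2 * 45 = 1*45 = 45
  bit 1 = 0: r = r^2 mod 47 = 45^2 = 4
  bit 2 = 1: r = r^2 * 45 mod 47 = 4^2 * 45 = 16*45 = 15
  bit 3 = 0: r = r^2 mod 47 = 15^2 = 37
  bit 4 = 0: r = r^2 mod 47 = 37^2 = 6
  bit 5 = 1: r = r^2 * 45 mod 47 = 6^2 * 45 = 36*45 = 22
  -> A = 22
B = 45^13 mod 47  (bits of 13 = 1101)
  bit 0 = 1: r = r^2 * 45 mod 47 = 1^2 * 45 = 1*45 = 45
  bit 1 = 1: r = r^2 * 45 mod 47 = 45^2 * 45 = 4*45 = 39
  bit 2 = 0: r = r^2 mod 47 = 39^2 = 17
  bit 3 = 1: r = r^2 * 45 mod 47 = 17^2 * 45 = 7*45 = 33
  -> B = 33
s = B^a = 33^41 mod 47  (bits of 41 = 101001)
  bit 0 = 1: r = r^2 * 33 mod 47 = 1^2 * 33 = 1*33 = 33
  bit 1 = 0: r = r^2 mod 47 = 33^2 = 8
  bit 2 = 1: r = r^2 * 33 mod 47 = 8^2 * 33 = 17*33 = 44
  bit 3 = 0: r = r^2 mod 47 = 44^2 = 9
  bit 4 = 0: r = r^2 mod 47 = 9^2 = 34
  bit 5 = 1: r = r^2 * 33 mod 47 = 34^2 * 33 = 28*33 = 31
  -> s = B^a = 31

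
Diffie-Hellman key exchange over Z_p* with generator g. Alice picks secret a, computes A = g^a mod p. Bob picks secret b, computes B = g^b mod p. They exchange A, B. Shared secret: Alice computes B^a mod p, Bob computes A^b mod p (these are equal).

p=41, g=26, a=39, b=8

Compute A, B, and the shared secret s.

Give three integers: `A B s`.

Answer: 30 18 16

Derivation:
A = 26^39 mod 41  (bits of 39 = 100111)
  bit 0 = 1: r = r^2 * 26 mod 41 = 1^2 * 26 = 1*26 = 26
  bit 1 = 0: r = r^2 mod 41 = 26^2 = 20
  bit 2 = 0: r = r^2 mod 41 = 20^2 = 31
  bit 3 = 1: r = r^2 * 26 mod 41 = 31^2 * 26 = 18*26 = 17
  bit 4 = 1: r = r^2 * 26 mod 41 = 17^2 * 26 = 2*26 = 11
  bit 5 = 1: r = r^2 * 26 mod 41 = 11^2 * 26 = 39*26 = 30
  -> A = 30
B = 26^8 mod 41  (bits of 8 = 1000)
  bit 0 = 1: r = r^2 * 26 mod 41 = 1^2 * 26 = 1*26 = 26
  bit 1 = 0: r = r^2 mod 41 = 26^2 = 20
  bit 2 = 0: r = r^2 mod 41 = 20^2 = 31
  bit 3 = 0: r = r^2 mod 41 = 31^2 = 18
  -> B = 18
s = B^a = 18^39 mod 41  (bits of 39 = 100111)
  bit 0 = 1: r = r^2 * 18 mod 41 = 1^2 * 18 = 1*18 = 18
  bit 1 = 0: r = r^2 mod 41 = 18^2 = 37
  bit 2 = 0: r = r^2 mod 41 = 37^2 = 16
  bit 3 = 1: r = r^2 * 18 mod 41 = 16^2 * 18 = 10*18 = 16
  bit 4 = 1: r = r^2 * 18 mod 41 = 16^2 * 18 = 10*18 = 16
  bit 5 = 1: r = r^2 * 18 mod 41 = 16^2 * 18 = 10*18 = 16
  -> s = B^a = 16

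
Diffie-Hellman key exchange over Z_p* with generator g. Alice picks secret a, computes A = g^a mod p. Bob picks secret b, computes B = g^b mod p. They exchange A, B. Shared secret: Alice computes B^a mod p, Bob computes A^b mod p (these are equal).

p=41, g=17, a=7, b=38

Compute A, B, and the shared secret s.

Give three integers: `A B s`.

A = 17^7 mod 41  (bits of 7 = 111)
  bit 0 = 1: r = r^2 * 17 mod 41 = 1^2 * 17 = 1*17 = 17
  bit 1 = 1: r = r^2 * 17 mod 41 = 17^2 * 17 = 2*17 = 34
  bit 2 = 1: r = r^2 * 17 mod 41 = 34^2 * 17 = 8*17 = 13
  -> A = 13
B = 17^38 mod 41  (bits of 38 = 100110)
  bit 0 = 1: r = r^2 * 17 mod 41 = 1^2 * 17 = 1*17 = 17
  bit 1 = 0: r = r^2 mod 41 = 17^2 = 2
  bit 2 = 0: r = r^2 mod 41 = 2^2 = 4
  bit 3 = 1: r = r^2 * 17 mod 41 = 4^2 * 17 = 16*17 = 26
  bit 4 = 1: r = r^2 * 17 mod 41 = 26^2 * 17 = 20*17 = 12
  bit 5 = 0: r = r^2 mod 41 = 12^2 = 21
  -> B = 21
s = B^a = 21^7 mod 41  (bits of 7 = 111)
  bit 0 = 1: r = r^2 * 21 mod 41 = 1^2 * 21 = 1*21 = 21
  bit 1 = 1: r = r^2 * 21 mod 41 = 21^2 * 21 = 31*21 = 36
  bit 2 = 1: r = r^2 * 21 mod 41 = 36^2 * 21 = 25*21 = 33
  -> s = B^a = 33

Answer: 13 21 33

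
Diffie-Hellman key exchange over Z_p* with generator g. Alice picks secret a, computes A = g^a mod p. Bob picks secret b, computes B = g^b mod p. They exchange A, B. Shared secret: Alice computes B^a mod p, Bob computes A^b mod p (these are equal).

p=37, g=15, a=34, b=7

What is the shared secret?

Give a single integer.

Answer: 28

Derivation:
A = 15^34 mod 37  (bits of 34 = 100010)
  bit 0 = 1: r = r^2 * 15 mod 37 = 1^2 * 15 = 1*15 = 15
  bit 1 = 0: r = r^2 mod 37 = 15^2 = 3
  bit 2 = 0: r = r^2 mod 37 = 3^2 = 9
  bit 3 = 0: r = r^2 mod 37 = 9^2 = 7
  bit 4 = 1: r = r^2 * 15 mod 37 = 7^2 * 15 = 12*15 = 32
  bit 5 = 0: r = r^2 mod 37 = 32^2 = 25
  -> A = 25
B = 15^7 mod 37  (bits of 7 = 111)
  bit 0 = 1: r = r^2 * 15 mod 37 = 1^2 * 15 = 1*15 = 15
  bit 1 = 1: r = r^2 * 15 mod 37 = 15^2 * 15 = 3*15 = 8
  bit 2 = 1: r = r^2 * 15 mod 37 = 8^2 * 15 = 27*15 = 35
  -> B = 35
s = B^a = 35^34 mod 37  (bits of 34 = 100010)
  bit 0 = 1: r = r^2 * 35 mod 37 = 1^2 * 35 = 1*35 = 35
  bit 1 = 0: r = r^2 mod 37 = 35^2 = 4
  bit 2 = 0: r = r^2 mod 37 = 4^2 = 16
  bit 3 = 0: r = r^2 mod 37 = 16^2 = 34
  bit 4 = 1: r = r^2 * 35 mod 37 = 34^2 * 35 = 9*35 = 19
  bit 5 = 0: r = r^2 mod 37 = 19^2 = 28
  -> s = B^a = 28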